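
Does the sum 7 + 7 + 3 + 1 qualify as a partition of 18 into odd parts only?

The parts sum to 18, and the condition 'every summand is odd' holds.

Yes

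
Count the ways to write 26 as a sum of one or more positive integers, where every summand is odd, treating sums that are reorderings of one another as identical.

165

Direct enumeration gives 165 partitions.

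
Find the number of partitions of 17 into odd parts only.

38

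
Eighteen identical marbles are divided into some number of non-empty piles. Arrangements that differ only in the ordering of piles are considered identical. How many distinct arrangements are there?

385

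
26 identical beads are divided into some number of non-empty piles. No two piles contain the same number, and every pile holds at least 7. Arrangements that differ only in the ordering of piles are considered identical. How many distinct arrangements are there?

9

The partitions of 26 that satisfy the conditions:
26
19,7
18,8
17,9
16,10
15,11
14,12
11,8,7
10,9,7
Counting gives 9.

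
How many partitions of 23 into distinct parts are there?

104

Enumerating by decreasing first part gives 104 partitions in all.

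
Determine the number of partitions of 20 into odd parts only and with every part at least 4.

4

Enumerating:
15, 5
13, 7
11, 9
5, 5, 5, 5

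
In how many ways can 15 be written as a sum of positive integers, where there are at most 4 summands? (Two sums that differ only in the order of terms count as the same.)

54

A partial list (first 12 by largest part):
15
1, 14
2, 13
1, 1, 13
3, 12
1, 2, 12
1, 1, 1, 12
4, 11
1, 3, 11
2, 2, 11
1, 1, 2, 11
5, 10
…and 42 more, for 54 total.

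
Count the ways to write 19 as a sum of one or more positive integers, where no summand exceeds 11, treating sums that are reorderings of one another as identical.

445

Counting exhaustively, 445 partitions satisfy the conditions.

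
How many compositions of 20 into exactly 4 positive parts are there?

969

Place 3 bars in the 19 internal gaps of a row of 20 dots: C(19,3) = 969.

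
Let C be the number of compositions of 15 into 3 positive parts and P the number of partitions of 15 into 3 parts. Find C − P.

Ordered (compositions into 3 parts): C(14,2) = 91.
Partitions of 15 into exactly 3 parts: 19.
Difference: 91 − 19 = 72.

72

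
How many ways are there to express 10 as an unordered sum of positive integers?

There are too many to list fully; the first 12 (by largest part) are:
10
1 + 9
2 + 8
1 + 1 + 8
3 + 7
1 + 2 + 7
1 + 1 + 1 + 7
4 + 6
1 + 3 + 6
2 + 2 + 6
1 + 1 + 2 + 6
1 + 1 + 1 + 1 + 6
…and 30 more, for 42 total.

42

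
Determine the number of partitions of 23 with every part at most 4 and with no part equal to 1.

14

Listing the qualifying partitions of 23:
3,4,4,4,4,4
2,2,3,4,4,4,4
2,3,3,3,4,4,4
2,2,2,2,3,4,4,4
3,3,3,3,3,4,4
2,2,2,3,3,3,4,4
2,2,2,2,2,2,3,4,4
2,2,3,3,3,3,3,4
2,2,2,2,2,3,3,3,4
2,2,2,2,2,2,2,2,3,4
2,3,3,3,3,3,3,3
2,2,2,2,3,3,3,3,3
2,2,2,2,2,2,2,3,3,3
2,2,2,2,2,2,2,2,2,2,3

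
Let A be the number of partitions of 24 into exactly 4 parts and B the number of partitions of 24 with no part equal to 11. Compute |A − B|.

1366

Partitions of 24 into exactly 4 parts: 108.
Partitions of 24 with no part equal to 11: 1474.
|108 − 1474| = 1366.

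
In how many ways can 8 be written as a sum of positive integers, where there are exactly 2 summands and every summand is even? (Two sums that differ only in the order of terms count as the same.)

2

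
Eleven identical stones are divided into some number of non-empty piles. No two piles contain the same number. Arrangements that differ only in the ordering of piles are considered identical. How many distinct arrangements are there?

12

Enumerating:
11
10, 1
9, 2
8, 3
8, 2, 1
7, 4
7, 3, 1
6, 5
6, 4, 1
6, 3, 2
5, 4, 2
5, 3, 2, 1
Counting gives 12.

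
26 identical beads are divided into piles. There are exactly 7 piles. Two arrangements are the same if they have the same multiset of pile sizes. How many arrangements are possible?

300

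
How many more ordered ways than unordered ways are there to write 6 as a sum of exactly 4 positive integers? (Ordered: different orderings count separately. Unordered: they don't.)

8

Ordered (compositions into 4 parts): C(5,3) = 10.
Unordered (partitions into 4 parts): 2.
Difference: 10 − 2 = 8.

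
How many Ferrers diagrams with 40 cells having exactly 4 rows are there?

478

Counting exhaustively, 478 partitions satisfy the conditions.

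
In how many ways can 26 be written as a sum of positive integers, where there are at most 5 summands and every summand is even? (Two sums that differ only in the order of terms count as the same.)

There are too many to list fully; the first 12 (by largest part) are:
26
2+24
4+22
2+2+22
6+20
2+4+20
2+2+2+20
8+18
2+6+18
4+4+18
2+2+4+18
2+2+2+2+18
…and 45 more, for 57 total.

57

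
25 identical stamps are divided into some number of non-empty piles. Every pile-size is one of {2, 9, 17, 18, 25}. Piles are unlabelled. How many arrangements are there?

3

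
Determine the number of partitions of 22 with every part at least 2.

Enumerating by decreasing first part gives 210 partitions in all.

210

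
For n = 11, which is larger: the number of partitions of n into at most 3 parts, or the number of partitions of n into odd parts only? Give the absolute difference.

4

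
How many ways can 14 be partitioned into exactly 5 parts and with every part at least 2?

5

Listing the qualifying partitions of 14:
6, 2, 2, 2, 2
5, 3, 2, 2, 2
4, 4, 2, 2, 2
4, 3, 3, 2, 2
3, 3, 3, 3, 2
Counting gives 5.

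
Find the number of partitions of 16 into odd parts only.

32

There are too many to list fully; the first 12 (by largest part) are:
15, 1
13, 3
13, 1, 1, 1
11, 5
11, 3, 1, 1
11, 1, 1, 1, 1, 1
9, 7
9, 5, 1, 1
9, 3, 3, 1
9, 3, 1, 1, 1, 1
9, 1, 1, 1, 1, 1, 1, 1
7, 7, 1, 1
…and 20 more, for 32 total.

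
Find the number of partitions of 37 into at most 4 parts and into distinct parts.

340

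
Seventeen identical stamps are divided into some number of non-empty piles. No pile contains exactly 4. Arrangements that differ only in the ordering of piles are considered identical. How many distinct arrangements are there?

196

Systematic enumeration (by largest part, then next-largest, …) yields 196.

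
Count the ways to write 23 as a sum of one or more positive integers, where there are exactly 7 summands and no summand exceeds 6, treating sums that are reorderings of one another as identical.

A partial list (first 12 by largest part):
1,1,1,2,6,6,6
1,1,1,3,5,6,6
1,1,2,2,5,6,6
1,1,1,4,4,6,6
1,1,2,3,4,6,6
1,2,2,2,4,6,6
1,1,3,3,3,6,6
1,2,2,3,3,6,6
2,2,2,2,3,6,6
1,1,1,4,5,5,6
1,1,2,3,5,5,6
1,2,2,2,5,5,6
…and 36 more, for 48 total.

48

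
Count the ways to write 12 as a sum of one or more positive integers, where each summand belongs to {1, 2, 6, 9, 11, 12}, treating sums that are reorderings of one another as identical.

They are:
12
11, 1
9, 2, 1
9, 1, 1, 1
6, 6
6, 2, 2, 2
6, 2, 2, 1, 1
6, 2, 1, 1, 1, 1
6, 1, 1, 1, 1, 1, 1
2, 2, 2, 2, 2, 2
2, 2, 2, 2, 2, 1, 1
2, 2, 2, 2, 1, 1, 1, 1
2, 2, 2, 1, 1, 1, 1, 1, 1
2, 2, 1, 1, 1, 1, 1, 1, 1, 1
2, 1, 1, 1, 1, 1, 1, 1, 1, 1, 1
1, 1, 1, 1, 1, 1, 1, 1, 1, 1, 1, 1
That's 16 in total.

16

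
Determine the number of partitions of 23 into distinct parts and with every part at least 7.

The partitions of 23 that satisfy the conditions:
23
16, 7
15, 8
14, 9
13, 10
12, 11
Counting gives 6.

6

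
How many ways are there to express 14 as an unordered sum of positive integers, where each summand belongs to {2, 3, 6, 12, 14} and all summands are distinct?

Listing the qualifying partitions of 14:
14
12, 2

2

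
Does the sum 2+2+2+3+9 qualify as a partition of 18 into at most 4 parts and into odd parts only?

No

The parts sum to 18, and the condition 'there are at most 4 summands' is violated.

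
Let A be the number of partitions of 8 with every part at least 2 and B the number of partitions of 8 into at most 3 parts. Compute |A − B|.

3

Partitions of 8 with every part at least 2: 7.
Partitions of 8 into at most 3 parts: 10.
|7 − 10| = 3.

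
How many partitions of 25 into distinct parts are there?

142

Enumerating by decreasing first part gives 142 partitions in all.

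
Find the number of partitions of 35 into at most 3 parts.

120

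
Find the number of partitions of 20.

627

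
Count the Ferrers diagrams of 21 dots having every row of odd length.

76

Enumerating by decreasing first part gives 76 partitions in all.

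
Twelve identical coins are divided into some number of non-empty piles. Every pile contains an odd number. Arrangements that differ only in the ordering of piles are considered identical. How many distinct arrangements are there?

Listing the qualifying partitions of 12:
11,1
9,3
9,1,1,1
7,5
7,3,1,1
7,1,1,1,1,1
5,5,1,1
5,3,3,1
5,3,1,1,1,1
5,1,1,1,1,1,1,1
3,3,3,3
3,3,3,1,1,1
3,3,1,1,1,1,1,1
3,1,1,1,1,1,1,1,1,1
1,1,1,1,1,1,1,1,1,1,1,1
Counting gives 15.

15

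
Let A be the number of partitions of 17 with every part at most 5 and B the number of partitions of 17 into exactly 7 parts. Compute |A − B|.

Partitions of 17 with every part at most 5: 119.
Partitions of 17 into exactly 7 parts: 38.
|119 − 38| = 81.

81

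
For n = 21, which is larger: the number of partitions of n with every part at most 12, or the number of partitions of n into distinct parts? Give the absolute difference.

Partitions of 21 with every part at most 12: 725.
Partitions of 21 into distinct parts: 76.
|725 − 76| = 649.

649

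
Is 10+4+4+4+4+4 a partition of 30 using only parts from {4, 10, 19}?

The parts sum to 30, and the condition 'each summand belongs to {4, 10, 19}' holds.

Yes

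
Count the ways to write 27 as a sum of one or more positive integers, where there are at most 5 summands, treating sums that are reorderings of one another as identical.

480

A full systematic count gives 480.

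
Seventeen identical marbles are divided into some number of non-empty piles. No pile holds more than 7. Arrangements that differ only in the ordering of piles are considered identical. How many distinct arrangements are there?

Counting exhaustively, 201 partitions satisfy the conditions.

201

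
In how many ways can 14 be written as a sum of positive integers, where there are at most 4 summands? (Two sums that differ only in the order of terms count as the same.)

A partial list (first 12 by largest part):
14
13, 1
12, 2
12, 1, 1
11, 3
11, 2, 1
11, 1, 1, 1
10, 4
10, 3, 1
10, 2, 2
10, 2, 1, 1
9, 5
…and 35 more, for 47 total.

47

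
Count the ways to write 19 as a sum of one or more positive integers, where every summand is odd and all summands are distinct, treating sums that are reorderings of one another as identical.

They are:
19
15+3+1
13+5+1
11+7+1
11+5+3
9+7+3

6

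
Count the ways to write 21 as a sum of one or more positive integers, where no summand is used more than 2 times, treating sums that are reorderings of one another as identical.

243

Enumerating by decreasing first part gives 243 partitions in all.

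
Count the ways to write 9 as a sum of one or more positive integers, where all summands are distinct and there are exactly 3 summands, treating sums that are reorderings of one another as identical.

3

The partitions of 9 that satisfy the conditions:
6 + 2 + 1
5 + 3 + 1
4 + 3 + 2
That's 3 in total.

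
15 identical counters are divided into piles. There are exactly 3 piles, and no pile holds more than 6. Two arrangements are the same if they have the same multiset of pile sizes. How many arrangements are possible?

They are:
6,6,3
6,5,4
5,5,5
Counting gives 3.

3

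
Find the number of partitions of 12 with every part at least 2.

21

They are:
12
10 + 2
9 + 3
8 + 4
8 + 2 + 2
7 + 5
7 + 3 + 2
6 + 6
6 + 4 + 2
6 + 3 + 3
6 + 2 + 2 + 2
5 + 5 + 2
5 + 4 + 3
5 + 3 + 2 + 2
4 + 4 + 4
4 + 4 + 2 + 2
4 + 3 + 3 + 2
4 + 2 + 2 + 2 + 2
3 + 3 + 3 + 3
3 + 3 + 2 + 2 + 2
2 + 2 + 2 + 2 + 2 + 2
Counting gives 21.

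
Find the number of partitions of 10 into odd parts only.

The partitions of 10 that satisfy the conditions:
9, 1
7, 3
7, 1, 1, 1
5, 5
5, 3, 1, 1
5, 1, 1, 1, 1, 1
3, 3, 3, 1
3, 3, 1, 1, 1, 1
3, 1, 1, 1, 1, 1, 1, 1
1, 1, 1, 1, 1, 1, 1, 1, 1, 1

10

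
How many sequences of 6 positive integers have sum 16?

Place 5 bars in the 15 internal gaps of a row of 16 dots: C(15,5) = 3003.

3003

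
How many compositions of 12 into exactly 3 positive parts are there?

By stars and bars with positive parts, the count is C(11,2) = 55.

55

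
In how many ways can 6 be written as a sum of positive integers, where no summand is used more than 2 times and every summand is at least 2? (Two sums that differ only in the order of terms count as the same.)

The partitions of 6 that satisfy the conditions:
6
4 + 2
3 + 3
Counting gives 3.

3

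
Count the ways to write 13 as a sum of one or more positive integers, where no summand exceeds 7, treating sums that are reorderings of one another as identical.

Enumerating by decreasing first part gives 82 partitions in all.

82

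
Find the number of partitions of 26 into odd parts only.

Counting exhaustively, 165 partitions satisfy the conditions.

165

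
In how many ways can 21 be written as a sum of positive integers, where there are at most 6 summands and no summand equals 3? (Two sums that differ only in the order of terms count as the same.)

190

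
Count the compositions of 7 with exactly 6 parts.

6

A composition of 7 into 6 positive parts is chosen by placing 5 dividers among the 6 gaps between 7 units: C(6,5) = 6.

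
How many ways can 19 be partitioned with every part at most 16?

486

Enumerating by decreasing first part gives 486 partitions in all.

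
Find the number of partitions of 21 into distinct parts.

76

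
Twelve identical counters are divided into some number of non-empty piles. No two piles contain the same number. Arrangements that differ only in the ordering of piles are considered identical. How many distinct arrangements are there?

15

The partitions of 12 that satisfy the conditions:
12
11, 1
10, 2
9, 3
9, 2, 1
8, 4
8, 3, 1
7, 5
7, 4, 1
7, 3, 2
6, 5, 1
6, 4, 2
6, 3, 2, 1
5, 4, 3
5, 4, 2, 1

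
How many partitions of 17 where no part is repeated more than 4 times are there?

205

Systematic enumeration (by largest part, then next-largest, …) yields 205.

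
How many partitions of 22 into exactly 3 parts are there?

There are too many to list fully; the first 12 (by largest part) are:
20,1,1
19,2,1
18,3,1
18,2,2
17,4,1
17,3,2
16,5,1
16,4,2
16,3,3
15,6,1
15,5,2
15,4,3
…and 28 more, for 40 total.

40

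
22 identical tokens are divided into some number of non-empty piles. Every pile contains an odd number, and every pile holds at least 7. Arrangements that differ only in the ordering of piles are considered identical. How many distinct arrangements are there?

The partitions of 22 that satisfy the conditions:
15,7
13,9
11,11
Counting gives 3.

3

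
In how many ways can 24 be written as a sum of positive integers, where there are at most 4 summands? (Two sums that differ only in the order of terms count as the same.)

169

There are 169 such partitions.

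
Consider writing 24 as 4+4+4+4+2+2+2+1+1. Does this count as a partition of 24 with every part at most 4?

The parts sum to 24, and the condition 'no summand exceeds 4' holds.

Yes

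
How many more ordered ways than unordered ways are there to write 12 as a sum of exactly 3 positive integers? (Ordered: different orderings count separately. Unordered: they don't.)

Compositions: C(11,2) = 55.
Unordered (partitions into 3 parts): 12.
Difference: 55 − 12 = 43.

43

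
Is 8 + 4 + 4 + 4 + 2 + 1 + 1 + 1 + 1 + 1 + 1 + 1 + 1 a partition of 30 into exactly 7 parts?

No

The parts sum to 30, and the condition 'there are exactly 7 summands' is violated.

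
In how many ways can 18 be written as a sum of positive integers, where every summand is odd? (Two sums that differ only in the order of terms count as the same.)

A partial list (first 12 by largest part):
17+1
15+3
15+1+1+1
13+5
13+3+1+1
13+1+1+1+1+1
11+7
11+5+1+1
11+3+3+1
11+3+1+1+1+1
11+1+1+1+1+1+1+1
9+9
…and 34 more, for 46 total.

46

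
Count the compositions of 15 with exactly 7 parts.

A composition of 15 into 7 positive parts is chosen by placing 6 dividers among the 14 gaps between 15 units: C(14,6) = 3003.

3003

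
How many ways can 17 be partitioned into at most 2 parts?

9

The partitions of 17 that satisfy the conditions:
17
16 + 1
15 + 2
14 + 3
13 + 4
12 + 5
11 + 6
10 + 7
9 + 8
Counting gives 9.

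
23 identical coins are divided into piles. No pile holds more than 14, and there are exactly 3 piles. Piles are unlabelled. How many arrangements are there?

28

A partial list (first 12 by largest part):
14 + 8 + 1
14 + 7 + 2
14 + 6 + 3
14 + 5 + 4
13 + 9 + 1
13 + 8 + 2
13 + 7 + 3
13 + 6 + 4
13 + 5 + 5
12 + 10 + 1
12 + 9 + 2
12 + 8 + 3
…and 16 more, for 28 total.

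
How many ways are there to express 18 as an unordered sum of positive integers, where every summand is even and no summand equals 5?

30

There are too many to list fully; the first 12 (by largest part) are:
18
16 + 2
14 + 4
14 + 2 + 2
12 + 6
12 + 4 + 2
12 + 2 + 2 + 2
10 + 8
10 + 6 + 2
10 + 4 + 4
10 + 4 + 2 + 2
10 + 2 + 2 + 2 + 2
…and 18 more, for 30 total.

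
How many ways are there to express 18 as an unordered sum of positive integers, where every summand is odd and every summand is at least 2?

8

They are:
15 + 3
13 + 5
11 + 7
9 + 9
9 + 3 + 3 + 3
7 + 5 + 3 + 3
5 + 5 + 5 + 3
3 + 3 + 3 + 3 + 3 + 3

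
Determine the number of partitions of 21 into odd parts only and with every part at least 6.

The partitions of 21 that satisfy the conditions:
21
7 + 7 + 7
That's 2 in total.

2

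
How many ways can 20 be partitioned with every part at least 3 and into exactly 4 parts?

15

Enumerating:
11,3,3,3
10,4,3,3
9,5,3,3
9,4,4,3
8,6,3,3
8,5,4,3
8,4,4,4
7,7,3,3
7,6,4,3
7,5,5,3
7,5,4,4
6,6,5,3
6,6,4,4
6,5,5,4
5,5,5,5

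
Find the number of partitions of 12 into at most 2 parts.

7

Listing the qualifying partitions of 12:
12
11+1
10+2
9+3
8+4
7+5
6+6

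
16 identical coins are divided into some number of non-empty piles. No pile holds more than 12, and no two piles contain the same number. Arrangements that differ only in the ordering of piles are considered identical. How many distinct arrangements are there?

There are too many to list fully; the first 12 (by largest part) are:
12,4
12,3,1
11,5
11,4,1
11,3,2
10,6
10,5,1
10,4,2
10,3,2,1
9,7
9,6,1
9,5,2
…and 15 more, for 27 total.

27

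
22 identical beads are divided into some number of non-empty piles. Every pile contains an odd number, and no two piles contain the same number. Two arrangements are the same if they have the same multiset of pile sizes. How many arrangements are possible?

8

Listing the qualifying partitions of 22:
21+1
19+3
17+5
15+7
13+9
13+5+3+1
11+7+3+1
9+7+5+1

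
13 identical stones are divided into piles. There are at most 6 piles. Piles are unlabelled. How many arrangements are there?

71

A full systematic count gives 71.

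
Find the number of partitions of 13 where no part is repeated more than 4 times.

76

Enumerating by decreasing first part gives 76 partitions in all.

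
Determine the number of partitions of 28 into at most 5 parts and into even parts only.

There are too many to list fully; the first 12 (by largest part) are:
28
2+26
4+24
2+2+24
6+22
2+4+22
2+2+2+22
8+20
2+6+20
4+4+20
2+2+4+20
2+2+2+2+20
…and 58 more, for 70 total.

70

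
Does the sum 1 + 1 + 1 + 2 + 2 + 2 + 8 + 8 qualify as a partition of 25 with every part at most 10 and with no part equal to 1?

The parts sum to 25, and the condition 'no summand equals 1' is violated.

No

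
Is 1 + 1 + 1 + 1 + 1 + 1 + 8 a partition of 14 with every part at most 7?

The parts sum to 14, and the condition 'no summand exceeds 7' is violated.

No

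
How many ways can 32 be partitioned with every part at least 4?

Direct enumeration gives 195 partitions.

195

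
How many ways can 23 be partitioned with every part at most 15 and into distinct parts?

There are 85 such partitions.

85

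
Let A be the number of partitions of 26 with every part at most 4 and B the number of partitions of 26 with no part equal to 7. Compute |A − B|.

Partitions of 26 with every part at most 4: 206.
Partitions of 26 with no part equal to 7: 1946.
|206 − 1946| = 1740.

1740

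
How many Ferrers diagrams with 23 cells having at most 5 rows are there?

291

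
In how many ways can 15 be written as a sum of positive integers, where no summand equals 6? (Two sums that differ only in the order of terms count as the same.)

146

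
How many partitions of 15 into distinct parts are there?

There are too many to list fully; the first 12 (by largest part) are:
15
14+1
13+2
12+3
12+2+1
11+4
11+3+1
10+5
10+4+1
10+3+2
9+6
9+5+1
…and 15 more, for 27 total.

27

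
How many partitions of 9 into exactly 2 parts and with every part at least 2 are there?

3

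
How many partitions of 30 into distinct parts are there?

296

Enumerating by decreasing first part gives 296 partitions in all.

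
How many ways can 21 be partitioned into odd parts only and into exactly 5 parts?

The partitions of 21 that satisfy the conditions:
17, 1, 1, 1, 1
15, 3, 1, 1, 1
13, 5, 1, 1, 1
13, 3, 3, 1, 1
11, 7, 1, 1, 1
11, 5, 3, 1, 1
11, 3, 3, 3, 1
9, 9, 1, 1, 1
9, 7, 3, 1, 1
9, 5, 5, 1, 1
9, 5, 3, 3, 1
9, 3, 3, 3, 3
7, 7, 5, 1, 1
7, 7, 3, 3, 1
7, 5, 5, 3, 1
7, 5, 3, 3, 3
5, 5, 5, 5, 1
5, 5, 5, 3, 3
Counting gives 18.

18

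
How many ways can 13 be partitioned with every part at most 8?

Direct enumeration gives 89 partitions.

89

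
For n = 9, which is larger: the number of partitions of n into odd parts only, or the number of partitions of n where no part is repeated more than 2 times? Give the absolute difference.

Partitions of 9 into odd parts only: 8.
Partitions of 9 where no part is repeated more than 2 times: 16.
|8 − 16| = 8.

8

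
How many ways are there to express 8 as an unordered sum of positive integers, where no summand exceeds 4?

The partitions of 8 that satisfy the conditions:
4, 4
4, 3, 1
4, 2, 2
4, 2, 1, 1
4, 1, 1, 1, 1
3, 3, 2
3, 3, 1, 1
3, 2, 2, 1
3, 2, 1, 1, 1
3, 1, 1, 1, 1, 1
2, 2, 2, 2
2, 2, 2, 1, 1
2, 2, 1, 1, 1, 1
2, 1, 1, 1, 1, 1, 1
1, 1, 1, 1, 1, 1, 1, 1

15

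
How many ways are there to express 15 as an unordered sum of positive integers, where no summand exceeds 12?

Direct enumeration gives 172 partitions.

172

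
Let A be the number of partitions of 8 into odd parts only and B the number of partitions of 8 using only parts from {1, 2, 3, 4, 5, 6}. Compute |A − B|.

14

Partitions of 8 into odd parts only: 6.
Partitions of 8 using only parts from {1, 2, 3, 4, 5, 6}: 20.
|6 − 20| = 14.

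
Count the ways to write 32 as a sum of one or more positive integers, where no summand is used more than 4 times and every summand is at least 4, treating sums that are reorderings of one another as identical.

Counting exhaustively, 189 partitions satisfy the conditions.

189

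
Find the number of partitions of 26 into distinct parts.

165

Counting exhaustively, 165 partitions satisfy the conditions.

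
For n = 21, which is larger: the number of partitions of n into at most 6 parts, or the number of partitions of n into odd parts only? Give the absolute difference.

255

Partitions of 21 into at most 6 parts: 331.
Partitions of 21 into odd parts only: 76.
|331 − 76| = 255.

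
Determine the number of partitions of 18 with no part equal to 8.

343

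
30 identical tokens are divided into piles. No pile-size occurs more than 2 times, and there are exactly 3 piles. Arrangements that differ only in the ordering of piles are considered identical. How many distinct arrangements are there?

74

A full systematic count gives 74.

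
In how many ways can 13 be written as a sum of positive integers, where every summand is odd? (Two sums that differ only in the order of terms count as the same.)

18

Listing the qualifying partitions of 13:
13
11, 1, 1
9, 3, 1
9, 1, 1, 1, 1
7, 5, 1
7, 3, 3
7, 3, 1, 1, 1
7, 1, 1, 1, 1, 1, 1
5, 5, 3
5, 5, 1, 1, 1
5, 3, 3, 1, 1
5, 3, 1, 1, 1, 1, 1
5, 1, 1, 1, 1, 1, 1, 1, 1
3, 3, 3, 3, 1
3, 3, 3, 1, 1, 1, 1
3, 3, 1, 1, 1, 1, 1, 1, 1
3, 1, 1, 1, 1, 1, 1, 1, 1, 1, 1
1, 1, 1, 1, 1, 1, 1, 1, 1, 1, 1, 1, 1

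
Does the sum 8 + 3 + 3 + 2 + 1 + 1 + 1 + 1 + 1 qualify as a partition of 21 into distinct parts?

The parts sum to 21, and the condition 'all summands are distinct' is violated.

No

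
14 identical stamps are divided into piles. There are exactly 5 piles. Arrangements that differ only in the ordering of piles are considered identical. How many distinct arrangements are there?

23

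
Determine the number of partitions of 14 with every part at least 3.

13

The partitions of 14 that satisfy the conditions:
14
3 + 11
4 + 10
5 + 9
6 + 8
3 + 3 + 8
7 + 7
3 + 4 + 7
3 + 5 + 6
4 + 4 + 6
4 + 5 + 5
3 + 3 + 3 + 5
3 + 3 + 4 + 4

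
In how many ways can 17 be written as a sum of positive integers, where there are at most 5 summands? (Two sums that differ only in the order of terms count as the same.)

119

Direct enumeration gives 119 partitions.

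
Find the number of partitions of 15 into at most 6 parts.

Direct enumeration gives 110 partitions.

110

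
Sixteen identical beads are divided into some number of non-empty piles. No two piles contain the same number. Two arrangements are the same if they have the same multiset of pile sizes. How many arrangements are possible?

32

There are too many to list fully; the first 12 (by largest part) are:
16
15,1
14,2
13,3
13,2,1
12,4
12,3,1
11,5
11,4,1
11,3,2
10,6
10,5,1
…and 20 more, for 32 total.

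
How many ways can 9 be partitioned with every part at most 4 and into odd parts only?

4

They are:
3 + 3 + 3
3 + 3 + 1 + 1 + 1
3 + 1 + 1 + 1 + 1 + 1 + 1
1 + 1 + 1 + 1 + 1 + 1 + 1 + 1 + 1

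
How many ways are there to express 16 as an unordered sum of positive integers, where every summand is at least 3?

21

The partitions of 16 that satisfy the conditions:
16
3+13
4+12
5+11
6+10
3+3+10
7+9
3+4+9
8+8
3+5+8
4+4+8
3+6+7
4+5+7
3+3+3+7
4+6+6
5+5+6
3+3+4+6
3+3+5+5
3+4+4+5
4+4+4+4
3+3+3+3+4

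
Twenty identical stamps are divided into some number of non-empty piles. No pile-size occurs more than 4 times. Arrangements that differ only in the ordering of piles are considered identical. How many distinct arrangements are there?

A full systematic count gives 409.

409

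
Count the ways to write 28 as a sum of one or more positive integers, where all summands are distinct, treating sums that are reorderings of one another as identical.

222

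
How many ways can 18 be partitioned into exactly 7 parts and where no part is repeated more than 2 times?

3

The partitions of 18 that satisfy the conditions:
6+3+3+2+2+1+1
5+4+3+2+2+1+1
4+4+3+3+2+1+1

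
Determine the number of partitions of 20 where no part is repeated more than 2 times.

Direct enumeration gives 202 partitions.

202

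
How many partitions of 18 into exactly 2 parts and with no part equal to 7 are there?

8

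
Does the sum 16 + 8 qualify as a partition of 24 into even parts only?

The parts sum to 24, and the condition 'every summand is even' holds.

Yes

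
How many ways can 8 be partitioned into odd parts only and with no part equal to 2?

6

They are:
1,7
3,5
1,1,1,5
1,1,3,3
1,1,1,1,1,3
1,1,1,1,1,1,1,1
That's 6 in total.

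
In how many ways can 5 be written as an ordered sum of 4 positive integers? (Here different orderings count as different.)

4

Place 3 bars in the 4 internal gaps of a row of 5 dots: C(4,3) = 4.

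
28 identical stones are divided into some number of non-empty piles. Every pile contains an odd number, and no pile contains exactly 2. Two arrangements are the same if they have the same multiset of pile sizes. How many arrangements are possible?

222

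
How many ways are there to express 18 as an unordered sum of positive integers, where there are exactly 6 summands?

A partial list (first 12 by largest part):
13,1,1,1,1,1
12,2,1,1,1,1
11,3,1,1,1,1
11,2,2,1,1,1
10,4,1,1,1,1
10,3,2,1,1,1
10,2,2,2,1,1
9,5,1,1,1,1
9,4,2,1,1,1
9,3,3,1,1,1
9,3,2,2,1,1
9,2,2,2,2,1
…and 46 more, for 58 total.

58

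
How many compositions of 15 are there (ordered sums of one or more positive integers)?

16384

Each of the 14 gaps between 15 units is either a break or not: 2^14 = 16384.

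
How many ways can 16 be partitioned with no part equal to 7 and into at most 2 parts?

8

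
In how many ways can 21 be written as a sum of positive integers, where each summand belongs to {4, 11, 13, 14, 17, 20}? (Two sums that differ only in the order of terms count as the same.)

The partitions of 21 that satisfy the conditions:
4,17
4,4,13
Counting gives 2.

2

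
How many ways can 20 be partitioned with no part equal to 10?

585

A full systematic count gives 585.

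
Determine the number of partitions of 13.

Systematic enumeration (by largest part, then next-largest, …) yields 101.

101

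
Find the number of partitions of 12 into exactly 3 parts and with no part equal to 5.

They are:
10+1+1
9+2+1
8+3+1
8+2+2
7+4+1
7+3+2
6+4+2
6+3+3
4+4+4

9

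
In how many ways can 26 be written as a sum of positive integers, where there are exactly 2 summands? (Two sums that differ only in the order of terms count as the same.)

13

Enumerating:
25 + 1
24 + 2
23 + 3
22 + 4
21 + 5
20 + 6
19 + 7
18 + 8
17 + 9
16 + 10
15 + 11
14 + 12
13 + 13
That's 13 in total.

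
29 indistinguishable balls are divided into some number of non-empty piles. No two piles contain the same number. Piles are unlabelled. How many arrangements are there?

256

There are 256 such partitions.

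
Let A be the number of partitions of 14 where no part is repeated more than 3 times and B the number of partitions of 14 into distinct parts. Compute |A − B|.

60

Partitions of 14 where no part is repeated more than 3 times: 82.
Partitions of 14 into distinct parts: 22.
|82 − 22| = 60.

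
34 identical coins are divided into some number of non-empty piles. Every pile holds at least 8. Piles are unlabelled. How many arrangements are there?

A partial list (first 12 by largest part):
34
8,26
9,25
10,24
11,23
12,22
13,21
14,20
15,19
16,18
8,8,18
17,17
…and 15 more, for 27 total.

27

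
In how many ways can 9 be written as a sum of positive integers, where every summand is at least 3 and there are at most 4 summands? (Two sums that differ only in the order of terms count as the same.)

Listing the qualifying partitions of 9:
9
6, 3
5, 4
3, 3, 3
That's 4 in total.

4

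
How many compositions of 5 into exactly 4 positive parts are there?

Place 3 bars in the 4 internal gaps of a row of 5 dots: C(4,3) = 4.

4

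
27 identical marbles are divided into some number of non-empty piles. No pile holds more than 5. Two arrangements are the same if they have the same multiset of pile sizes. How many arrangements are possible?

480

Counting exhaustively, 480 partitions satisfy the conditions.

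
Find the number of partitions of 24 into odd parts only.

122

Counting exhaustively, 122 partitions satisfy the conditions.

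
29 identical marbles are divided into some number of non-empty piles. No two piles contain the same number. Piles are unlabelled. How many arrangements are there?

256

Enumerating by decreasing first part gives 256 partitions in all.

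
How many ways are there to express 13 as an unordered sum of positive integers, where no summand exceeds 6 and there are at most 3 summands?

Enumerating:
6, 6, 1
6, 5, 2
6, 4, 3
5, 5, 3
5, 4, 4
That's 5 in total.

5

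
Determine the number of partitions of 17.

Direct enumeration gives 297 partitions.

297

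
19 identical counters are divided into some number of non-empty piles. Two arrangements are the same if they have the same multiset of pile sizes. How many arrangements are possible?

Counting exhaustively, 490 partitions satisfy the conditions.

490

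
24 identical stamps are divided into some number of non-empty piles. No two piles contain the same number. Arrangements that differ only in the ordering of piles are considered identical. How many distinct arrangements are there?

122

Enumerating by decreasing first part gives 122 partitions in all.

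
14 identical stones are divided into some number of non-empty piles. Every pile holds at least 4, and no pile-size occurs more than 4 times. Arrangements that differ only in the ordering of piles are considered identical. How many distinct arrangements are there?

Listing the qualifying partitions of 14:
14
10,4
9,5
8,6
7,7
6,4,4
5,5,4

7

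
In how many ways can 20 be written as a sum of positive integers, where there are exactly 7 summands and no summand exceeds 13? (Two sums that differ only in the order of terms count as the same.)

81

Direct enumeration gives 81 partitions.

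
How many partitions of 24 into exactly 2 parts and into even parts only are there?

6

Enumerating:
22, 2
20, 4
18, 6
16, 8
14, 10
12, 12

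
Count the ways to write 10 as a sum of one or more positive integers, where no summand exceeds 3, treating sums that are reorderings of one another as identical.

The partitions of 10 that satisfy the conditions:
3+3+3+1
3+3+2+2
3+3+2+1+1
3+3+1+1+1+1
3+2+2+2+1
3+2+2+1+1+1
3+2+1+1+1+1+1
3+1+1+1+1+1+1+1
2+2+2+2+2
2+2+2+2+1+1
2+2+2+1+1+1+1
2+2+1+1+1+1+1+1
2+1+1+1+1+1+1+1+1
1+1+1+1+1+1+1+1+1+1

14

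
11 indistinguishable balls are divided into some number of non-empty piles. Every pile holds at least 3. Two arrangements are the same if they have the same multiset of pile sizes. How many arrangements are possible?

6

The partitions of 11 that satisfy the conditions:
11
8+3
7+4
6+5
5+3+3
4+4+3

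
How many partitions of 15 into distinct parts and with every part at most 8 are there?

13

They are:
8,7
8,6,1
8,5,2
8,4,3
8,4,2,1
7,6,2
7,5,3
7,5,2,1
7,4,3,1
6,5,4
6,5,3,1
6,4,3,2
5,4,3,2,1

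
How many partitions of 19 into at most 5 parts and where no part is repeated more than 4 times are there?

There are 164 such partitions.

164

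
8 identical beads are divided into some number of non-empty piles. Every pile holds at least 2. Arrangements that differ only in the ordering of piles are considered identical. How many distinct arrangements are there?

Enumerating:
8
6, 2
5, 3
4, 4
4, 2, 2
3, 3, 2
2, 2, 2, 2
That's 7 in total.

7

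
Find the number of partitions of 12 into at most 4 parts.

There are too many to list fully; the first 12 (by largest part) are:
12
11+1
10+2
10+1+1
9+3
9+2+1
9+1+1+1
8+4
8+3+1
8+2+2
8+2+1+1
7+5
…and 22 more, for 34 total.

34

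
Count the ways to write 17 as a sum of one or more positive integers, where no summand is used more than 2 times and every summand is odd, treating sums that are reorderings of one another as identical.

The partitions of 17 that satisfy the conditions:
17
1, 1, 15
1, 3, 13
1, 5, 11
3, 3, 11
1, 7, 9
3, 5, 9
1, 1, 3, 3, 9
3, 7, 7
5, 5, 7
1, 1, 3, 5, 7
1, 3, 3, 5, 5
That's 12 in total.

12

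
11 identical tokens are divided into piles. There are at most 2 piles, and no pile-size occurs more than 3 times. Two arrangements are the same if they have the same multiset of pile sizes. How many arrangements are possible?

Listing the qualifying partitions of 11:
11
1, 10
2, 9
3, 8
4, 7
5, 6
Counting gives 6.

6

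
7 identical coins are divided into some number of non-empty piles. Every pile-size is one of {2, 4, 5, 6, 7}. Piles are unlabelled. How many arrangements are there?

Enumerating:
7
2, 5

2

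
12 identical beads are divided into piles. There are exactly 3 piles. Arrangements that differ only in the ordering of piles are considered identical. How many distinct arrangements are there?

12

Enumerating:
10,1,1
9,2,1
8,3,1
8,2,2
7,4,1
7,3,2
6,5,1
6,4,2
6,3,3
5,5,2
5,4,3
4,4,4
Counting gives 12.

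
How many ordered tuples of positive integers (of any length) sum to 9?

256

There are 8 gaps and each independently is a cut or not, giving 2^8 = 256.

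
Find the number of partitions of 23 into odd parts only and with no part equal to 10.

Systematic enumeration (by largest part, then next-largest, …) yields 104.

104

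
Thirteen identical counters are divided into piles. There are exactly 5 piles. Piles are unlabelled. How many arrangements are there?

The partitions of 13 that satisfy the conditions:
9, 1, 1, 1, 1
8, 2, 1, 1, 1
7, 3, 1, 1, 1
7, 2, 2, 1, 1
6, 4, 1, 1, 1
6, 3, 2, 1, 1
6, 2, 2, 2, 1
5, 5, 1, 1, 1
5, 4, 2, 1, 1
5, 3, 3, 1, 1
5, 3, 2, 2, 1
5, 2, 2, 2, 2
4, 4, 3, 1, 1
4, 4, 2, 2, 1
4, 3, 3, 2, 1
4, 3, 2, 2, 2
3, 3, 3, 3, 1
3, 3, 3, 2, 2

18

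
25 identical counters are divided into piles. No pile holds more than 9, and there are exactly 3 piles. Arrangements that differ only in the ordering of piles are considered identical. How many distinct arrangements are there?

Enumerating:
7, 9, 9
8, 8, 9
Counting gives 2.

2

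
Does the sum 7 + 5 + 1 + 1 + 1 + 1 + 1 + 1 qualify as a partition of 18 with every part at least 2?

No

The parts sum to 18, and the condition 'every summand is at least 2' is violated.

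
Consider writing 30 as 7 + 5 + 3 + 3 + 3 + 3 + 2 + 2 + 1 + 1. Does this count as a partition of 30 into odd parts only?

No

The parts sum to 30, and the condition 'every summand is odd' is violated.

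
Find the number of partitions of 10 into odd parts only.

10

Listing the qualifying partitions of 10:
9, 1
7, 3
7, 1, 1, 1
5, 5
5, 3, 1, 1
5, 1, 1, 1, 1, 1
3, 3, 3, 1
3, 3, 1, 1, 1, 1
3, 1, 1, 1, 1, 1, 1, 1
1, 1, 1, 1, 1, 1, 1, 1, 1, 1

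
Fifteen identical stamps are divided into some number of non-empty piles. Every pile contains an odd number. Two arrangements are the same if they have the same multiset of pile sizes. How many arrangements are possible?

27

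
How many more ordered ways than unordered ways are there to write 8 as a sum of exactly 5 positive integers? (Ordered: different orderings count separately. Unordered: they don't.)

Ordered (compositions into 5 parts): C(7,4) = 35.
Unordered (partitions into 5 parts): 3.
Difference: 35 − 3 = 32.

32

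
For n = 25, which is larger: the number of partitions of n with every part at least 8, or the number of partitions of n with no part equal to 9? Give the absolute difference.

1720

Partitions of 25 with every part at least 8: 7.
Partitions of 25 with no part equal to 9: 1727.
|7 − 1727| = 1720.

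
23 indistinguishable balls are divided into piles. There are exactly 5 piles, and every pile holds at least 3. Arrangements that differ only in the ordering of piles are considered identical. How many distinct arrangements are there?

Enumerating:
3+3+3+3+11
3+3+3+4+10
3+3+3+5+9
3+3+4+4+9
3+3+3+6+8
3+3+4+5+8
3+4+4+4+8
3+3+3+7+7
3+3+4+6+7
3+3+5+5+7
3+4+4+5+7
4+4+4+4+7
3+3+5+6+6
3+4+4+6+6
3+4+5+5+6
4+4+4+5+6
3+5+5+5+5
4+4+5+5+5

18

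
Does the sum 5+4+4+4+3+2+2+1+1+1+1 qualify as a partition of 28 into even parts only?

The parts sum to 28, and the condition 'every summand is even' is violated.

No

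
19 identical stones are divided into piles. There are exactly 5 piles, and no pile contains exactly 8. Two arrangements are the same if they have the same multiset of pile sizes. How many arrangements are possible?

A partial list (first 12 by largest part):
15+1+1+1+1
14+2+1+1+1
13+3+1+1+1
13+2+2+1+1
12+4+1+1+1
12+3+2+1+1
12+2+2+2+1
11+5+1+1+1
11+4+2+1+1
11+3+3+1+1
11+3+2+2+1
11+2+2+2+2
…and 47 more, for 59 total.

59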